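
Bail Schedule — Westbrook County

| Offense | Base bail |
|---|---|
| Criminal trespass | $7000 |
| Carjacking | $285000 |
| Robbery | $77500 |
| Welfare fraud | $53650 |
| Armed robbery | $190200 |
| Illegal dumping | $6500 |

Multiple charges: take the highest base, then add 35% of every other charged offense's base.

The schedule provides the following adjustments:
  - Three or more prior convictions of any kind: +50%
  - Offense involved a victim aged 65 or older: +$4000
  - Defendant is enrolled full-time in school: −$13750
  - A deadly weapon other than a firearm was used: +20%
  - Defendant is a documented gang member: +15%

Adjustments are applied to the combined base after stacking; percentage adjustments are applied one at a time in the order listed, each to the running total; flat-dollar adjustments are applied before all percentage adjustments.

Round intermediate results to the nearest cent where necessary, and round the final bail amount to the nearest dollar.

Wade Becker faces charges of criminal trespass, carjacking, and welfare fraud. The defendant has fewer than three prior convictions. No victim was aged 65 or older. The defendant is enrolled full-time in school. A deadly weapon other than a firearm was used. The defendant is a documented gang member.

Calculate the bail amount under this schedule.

$403619

Base amounts from the schedule: criminal trespass $7000; carjacking $285000; welfare fraud $53650.
Stacking rule: highest base plus 35% of each additional charge. Highest is carjacking at $285000. Additional: $7000 × 35% = $2450; $53650 × 35% = $18777.50. Combined base = $285000 + $21227.50 = $306227.50.
Defendant is enrolled full-time in school (−$13750 flat): $306227.50 − $13750 = $292477.50.
A deadly weapon other than a firearm was used (+20%): $292477.50 × 1.2 = $350973.
Defendant is a documented gang member (+15%): $350973 × 1.15 = $403618.95.
Rounded to the nearest dollar: $403619.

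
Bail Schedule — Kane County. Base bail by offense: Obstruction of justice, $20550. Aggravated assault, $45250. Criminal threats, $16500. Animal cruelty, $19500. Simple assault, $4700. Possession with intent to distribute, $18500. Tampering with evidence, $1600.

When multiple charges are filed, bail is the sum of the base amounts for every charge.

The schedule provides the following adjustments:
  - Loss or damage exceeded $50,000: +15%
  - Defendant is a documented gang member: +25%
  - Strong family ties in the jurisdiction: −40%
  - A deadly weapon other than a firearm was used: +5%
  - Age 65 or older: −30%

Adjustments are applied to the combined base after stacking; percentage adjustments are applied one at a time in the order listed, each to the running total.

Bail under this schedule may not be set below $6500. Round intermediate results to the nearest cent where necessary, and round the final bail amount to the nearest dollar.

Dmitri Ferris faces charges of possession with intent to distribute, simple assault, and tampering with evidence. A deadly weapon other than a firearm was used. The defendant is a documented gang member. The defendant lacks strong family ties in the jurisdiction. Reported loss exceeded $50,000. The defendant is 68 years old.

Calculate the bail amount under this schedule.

Base amounts from the schedule: possession with intent to distribute $18500; simple assault $4700; tampering with evidence $1600.
Stacking rule: sum of all bases. $18500 + $4700 + $1600 = $24800.
Loss or damage exceeded $50,000 (+15%): $24800 × 1.15 = $28520.
Defendant is a documented gang member (+25%): $28520 × 1.25 = $35650.
A deadly weapon other than a firearm was used (+5%): $35650 × 1.05 = $37432.50.
Age 65 or older (−30%): $37432.50 × 0.7 = $26202.75.
$26202.75 is at or above the $6500 minimum.
Rounded to the nearest dollar: $26203.

$26203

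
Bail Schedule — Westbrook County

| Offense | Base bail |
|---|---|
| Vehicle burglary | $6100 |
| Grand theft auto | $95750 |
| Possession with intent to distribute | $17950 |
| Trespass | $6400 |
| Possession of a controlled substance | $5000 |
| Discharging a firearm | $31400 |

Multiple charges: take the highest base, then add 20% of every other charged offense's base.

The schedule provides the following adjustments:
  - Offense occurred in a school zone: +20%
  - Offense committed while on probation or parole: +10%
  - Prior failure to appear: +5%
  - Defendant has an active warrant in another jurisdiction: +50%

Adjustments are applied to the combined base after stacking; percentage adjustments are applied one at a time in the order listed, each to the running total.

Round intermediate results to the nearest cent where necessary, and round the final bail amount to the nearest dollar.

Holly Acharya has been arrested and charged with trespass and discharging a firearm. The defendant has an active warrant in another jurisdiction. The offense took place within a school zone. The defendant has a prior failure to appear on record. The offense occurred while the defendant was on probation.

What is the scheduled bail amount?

Base amounts from the schedule: trespass $6400; discharging a firearm $31400.
Stacking rule: highest base plus 20% of each additional charge. Highest is discharging a firearm at $31400. Additional: $6400 × 20% = $1280. Combined base = $31400 + $1280 = $32680.
Offense occurred in a school zone (+20%): $32680 × 1.2 = $39216.
Offense committed while on probation or parole (+10%): $39216 × 1.1 = $43137.60.
Prior failure to appear (+5%): $43137.60 × 1.05 = $45294.48.
Defendant has an active warrant in another jurisdiction (+50%): $45294.48 × 1.5 = $67941.72.
Rounded to the nearest dollar: $67942.

$67942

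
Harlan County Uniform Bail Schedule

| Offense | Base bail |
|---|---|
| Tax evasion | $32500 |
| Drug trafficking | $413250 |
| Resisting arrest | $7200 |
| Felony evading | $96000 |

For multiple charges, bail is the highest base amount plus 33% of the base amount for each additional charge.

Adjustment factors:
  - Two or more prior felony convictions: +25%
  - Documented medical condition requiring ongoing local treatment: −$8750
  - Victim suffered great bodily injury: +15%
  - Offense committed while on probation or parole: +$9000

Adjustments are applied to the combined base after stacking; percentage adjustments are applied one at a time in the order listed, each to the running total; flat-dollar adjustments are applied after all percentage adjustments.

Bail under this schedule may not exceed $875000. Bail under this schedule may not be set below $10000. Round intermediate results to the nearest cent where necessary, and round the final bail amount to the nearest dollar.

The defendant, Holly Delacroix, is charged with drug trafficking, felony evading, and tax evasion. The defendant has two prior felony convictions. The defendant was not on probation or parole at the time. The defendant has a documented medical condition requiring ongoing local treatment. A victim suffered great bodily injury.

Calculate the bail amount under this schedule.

$646254

Base amounts from the schedule: drug trafficking $413250; felony evading $96000; tax evasion $32500.
Stacking rule: highest base plus 33% of each additional charge. Highest is drug trafficking at $413250. Additional: $96000 × 33% = $31680; $32500 × 33% = $10725. Combined base = $413250 + $42405 = $455655.
Two or more prior felony convictions (+25%): $455655 × 1.25 = $569568.75.
Victim suffered great bodily injury (+15%): $569568.75 × 1.15 = $655004.06.
Documented medical condition requiring ongoing local treatment (−$8750 flat): $655004.06 − $8750 = $646254.06.
$646254.06 is within the $875000 maximum.
$646254.06 is at or above the $10000 minimum.
Rounded to the nearest dollar: $646254.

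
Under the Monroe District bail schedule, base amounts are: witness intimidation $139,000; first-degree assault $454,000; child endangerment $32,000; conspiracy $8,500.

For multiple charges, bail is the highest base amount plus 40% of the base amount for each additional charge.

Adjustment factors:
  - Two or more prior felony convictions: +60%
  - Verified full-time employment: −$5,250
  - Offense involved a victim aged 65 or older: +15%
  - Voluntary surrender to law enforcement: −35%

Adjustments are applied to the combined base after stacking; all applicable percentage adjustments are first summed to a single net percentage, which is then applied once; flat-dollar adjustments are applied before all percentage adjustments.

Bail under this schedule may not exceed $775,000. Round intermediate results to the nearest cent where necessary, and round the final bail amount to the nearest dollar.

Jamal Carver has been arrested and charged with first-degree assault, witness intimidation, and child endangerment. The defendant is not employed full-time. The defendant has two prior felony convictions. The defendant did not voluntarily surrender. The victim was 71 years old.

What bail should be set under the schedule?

Base amounts from the schedule: first-degree assault $454,000; witness intimidation $139,000; child endangerment $32,000.
Stacking rule: highest base plus 40% of each additional charge. Highest is first-degree assault at $454,000. Additional: $139,000 × 40% = $55,600; $32,000 × 40% = $12,800. Combined base = $454,000 + $68,400 = $522,400.
Net percentage adjustment: +60% +15% = +75%. $522,400 × 1.75 = $914,200.
Result $914,200 exceeds the maximum of $775,000; bail is capped at $775,000.

$775,000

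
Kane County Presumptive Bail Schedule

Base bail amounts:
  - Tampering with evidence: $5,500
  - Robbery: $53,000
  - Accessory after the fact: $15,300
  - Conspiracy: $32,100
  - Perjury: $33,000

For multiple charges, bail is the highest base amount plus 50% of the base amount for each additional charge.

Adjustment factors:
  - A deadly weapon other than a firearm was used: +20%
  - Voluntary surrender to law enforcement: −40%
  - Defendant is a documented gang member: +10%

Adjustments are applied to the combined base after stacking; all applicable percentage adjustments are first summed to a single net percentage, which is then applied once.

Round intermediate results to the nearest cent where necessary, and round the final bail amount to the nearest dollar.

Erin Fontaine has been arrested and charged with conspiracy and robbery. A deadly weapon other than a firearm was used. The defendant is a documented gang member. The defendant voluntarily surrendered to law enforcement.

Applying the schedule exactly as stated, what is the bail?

Base amounts from the schedule: conspiracy $32,100; robbery $53,000.
Stacking rule: highest base plus 50% of each additional charge. Highest is robbery at $53,000. Additional: $32,100 × 50% = $16,050. Combined base = $53,000 + $16,050 = $69,050.
Net percentage adjustment: +20% −40% +10% = −10%. $69,050 × 0.9 = $62,145.

$62,145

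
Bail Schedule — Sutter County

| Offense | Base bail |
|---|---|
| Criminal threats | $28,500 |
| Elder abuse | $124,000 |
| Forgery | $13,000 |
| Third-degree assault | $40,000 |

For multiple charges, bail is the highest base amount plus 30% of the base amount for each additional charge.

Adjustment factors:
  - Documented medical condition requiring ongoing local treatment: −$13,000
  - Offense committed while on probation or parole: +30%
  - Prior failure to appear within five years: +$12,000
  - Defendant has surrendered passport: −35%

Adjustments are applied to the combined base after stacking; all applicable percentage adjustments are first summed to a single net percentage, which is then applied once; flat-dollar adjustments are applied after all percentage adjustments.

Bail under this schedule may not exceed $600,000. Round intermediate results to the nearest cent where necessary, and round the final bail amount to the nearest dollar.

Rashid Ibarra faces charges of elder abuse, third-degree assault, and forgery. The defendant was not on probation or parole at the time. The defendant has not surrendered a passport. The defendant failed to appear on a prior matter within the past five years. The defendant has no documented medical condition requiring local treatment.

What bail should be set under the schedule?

$151,900

Base amounts from the schedule: elder abuse $124,000; third-degree assault $40,000; forgery $13,000.
Stacking rule: highest base plus 30% of each additional charge. Highest is elder abuse at $124,000. Additional: $40,000 × 30% = $12,000; $13,000 × 30% = $3,900. Combined base = $124,000 + $15,900 = $139,900.
Prior failure to appear within five years (+$12,000 flat): $139,900 + $12,000 = $151,900.
$151,900 is within the $600,000 maximum.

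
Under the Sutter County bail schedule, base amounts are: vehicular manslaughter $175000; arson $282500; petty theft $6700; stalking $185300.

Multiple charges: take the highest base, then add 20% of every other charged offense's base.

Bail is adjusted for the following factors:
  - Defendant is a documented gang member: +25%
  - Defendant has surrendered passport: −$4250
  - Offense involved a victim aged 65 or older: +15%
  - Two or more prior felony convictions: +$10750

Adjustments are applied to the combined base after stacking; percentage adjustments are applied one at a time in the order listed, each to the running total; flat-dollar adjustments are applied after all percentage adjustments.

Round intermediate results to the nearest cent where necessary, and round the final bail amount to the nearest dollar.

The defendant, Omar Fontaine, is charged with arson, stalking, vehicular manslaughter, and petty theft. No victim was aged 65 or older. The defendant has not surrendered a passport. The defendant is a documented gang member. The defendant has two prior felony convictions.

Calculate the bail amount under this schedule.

Base amounts from the schedule: arson $282500; stalking $185300; vehicular manslaughter $175000; petty theft $6700.
Stacking rule: highest base plus 20% of each additional charge. Highest is arson at $282500. Additional: $185300 × 20% = $37060; $175000 × 20% = $35000; $6700 × 20% = $1340. Combined base = $282500 + $73400 = $355900.
Defendant is a documented gang member (+25%): $355900 × 1.25 = $444875.
Two or more prior felony convictions (+$10750 flat): $444875 + $10750 = $455625.

$455625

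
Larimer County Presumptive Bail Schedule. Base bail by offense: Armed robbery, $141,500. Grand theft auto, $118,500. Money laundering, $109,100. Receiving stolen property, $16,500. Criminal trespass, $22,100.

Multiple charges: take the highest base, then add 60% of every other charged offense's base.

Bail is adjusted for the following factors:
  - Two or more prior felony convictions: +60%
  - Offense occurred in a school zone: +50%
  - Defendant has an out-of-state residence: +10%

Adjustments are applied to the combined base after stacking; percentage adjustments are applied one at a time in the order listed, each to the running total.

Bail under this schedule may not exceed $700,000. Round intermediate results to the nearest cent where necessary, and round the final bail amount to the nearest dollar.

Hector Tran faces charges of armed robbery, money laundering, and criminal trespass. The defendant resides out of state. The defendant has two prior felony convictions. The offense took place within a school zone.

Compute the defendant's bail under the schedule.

$581,381

Base amounts from the schedule: armed robbery $141,500; money laundering $109,100; criminal trespass $22,100.
Stacking rule: highest base plus 60% of each additional charge. Highest is armed robbery at $141,500. Additional: $109,100 × 60% = $65,460; $22,100 × 60% = $13,260. Combined base = $141,500 + $78,720 = $220,220.
Two or more prior felony convictions (+60%): $220,220 × 1.6 = $352,352.
Offense occurred in a school zone (+50%): $352,352 × 1.5 = $528,528.
Defendant has an out-of-state residence (+10%): $528,528 × 1.1 = $581,380.80.
$581,380.80 is within the $700,000 maximum.
Rounded to the nearest dollar: $581,381.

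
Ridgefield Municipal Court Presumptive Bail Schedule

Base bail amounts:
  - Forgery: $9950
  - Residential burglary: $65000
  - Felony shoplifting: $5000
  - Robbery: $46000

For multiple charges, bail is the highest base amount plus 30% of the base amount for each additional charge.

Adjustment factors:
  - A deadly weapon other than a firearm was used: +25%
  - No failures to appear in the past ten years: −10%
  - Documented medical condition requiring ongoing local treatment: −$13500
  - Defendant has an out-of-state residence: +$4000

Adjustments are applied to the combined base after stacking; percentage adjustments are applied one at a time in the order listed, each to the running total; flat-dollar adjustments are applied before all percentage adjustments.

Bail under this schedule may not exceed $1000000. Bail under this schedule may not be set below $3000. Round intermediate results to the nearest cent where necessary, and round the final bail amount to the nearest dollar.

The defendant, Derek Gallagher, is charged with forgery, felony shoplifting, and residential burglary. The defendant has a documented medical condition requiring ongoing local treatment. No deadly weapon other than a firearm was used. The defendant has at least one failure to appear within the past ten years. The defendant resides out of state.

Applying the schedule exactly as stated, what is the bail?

$59985

Base amounts from the schedule: forgery $9950; felony shoplifting $5000; residential burglary $65000.
Stacking rule: highest base plus 30% of each additional charge. Highest is residential burglary at $65000. Additional: $9950 × 30% = $2985; $5000 × 30% = $1500. Combined base = $65000 + $4485 = $69485.
Documented medical condition requiring ongoing local treatment (−$13500 flat): $69485 − $13500 = $55985.
Defendant has an out-of-state residence (+$4000 flat): $55985 + $4000 = $59985.
$59985 is within the $1000000 maximum.
$59985 is at or above the $3000 minimum.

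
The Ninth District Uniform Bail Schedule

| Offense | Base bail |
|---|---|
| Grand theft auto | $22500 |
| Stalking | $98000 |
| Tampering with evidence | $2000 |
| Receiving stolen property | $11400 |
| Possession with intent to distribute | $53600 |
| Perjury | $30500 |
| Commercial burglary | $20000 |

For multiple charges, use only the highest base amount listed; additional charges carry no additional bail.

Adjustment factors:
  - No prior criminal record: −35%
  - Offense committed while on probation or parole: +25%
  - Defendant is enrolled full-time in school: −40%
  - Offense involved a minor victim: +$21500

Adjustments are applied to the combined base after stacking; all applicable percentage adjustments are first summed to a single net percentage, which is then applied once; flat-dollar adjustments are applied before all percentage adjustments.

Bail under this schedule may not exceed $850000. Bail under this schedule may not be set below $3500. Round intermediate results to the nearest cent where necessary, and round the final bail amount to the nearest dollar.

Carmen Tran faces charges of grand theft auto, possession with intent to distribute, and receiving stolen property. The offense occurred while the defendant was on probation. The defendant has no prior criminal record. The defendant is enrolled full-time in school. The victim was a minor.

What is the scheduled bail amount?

$37550

Base amounts from the schedule: grand theft auto $22500; possession with intent to distribute $53600; receiving stolen property $11400.
Stacking rule: use the highest base only. Highest is possession with intent to distribute at $53600. Combined base = $53600.
Offense involved a minor victim (+$21500 flat): $53600 + $21500 = $75100.
Net percentage adjustment: −35% +25% −40% = −50%. $75100 × 0.5 = $37550.
$37550 is within the $850000 maximum.
$37550 is at or above the $3500 minimum.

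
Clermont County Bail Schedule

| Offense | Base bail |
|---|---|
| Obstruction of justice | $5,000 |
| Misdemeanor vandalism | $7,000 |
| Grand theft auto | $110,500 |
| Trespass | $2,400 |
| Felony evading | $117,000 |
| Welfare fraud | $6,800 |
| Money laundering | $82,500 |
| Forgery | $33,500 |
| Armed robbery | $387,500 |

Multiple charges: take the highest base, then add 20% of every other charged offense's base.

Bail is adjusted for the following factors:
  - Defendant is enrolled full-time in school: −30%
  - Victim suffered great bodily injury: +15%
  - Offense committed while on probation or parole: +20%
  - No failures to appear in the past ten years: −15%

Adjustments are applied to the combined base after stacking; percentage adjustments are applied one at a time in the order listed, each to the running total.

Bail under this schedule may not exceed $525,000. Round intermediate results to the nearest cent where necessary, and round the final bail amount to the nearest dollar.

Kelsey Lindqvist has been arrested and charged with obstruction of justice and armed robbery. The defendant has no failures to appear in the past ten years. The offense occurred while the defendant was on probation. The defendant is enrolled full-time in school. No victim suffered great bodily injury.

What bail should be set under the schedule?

$277,389

Base amounts from the schedule: obstruction of justice $5,000; armed robbery $387,500.
Stacking rule: highest base plus 20% of each additional charge. Highest is armed robbery at $387,500. Additional: $5,000 × 20% = $1,000. Combined base = $387,500 + $1,000 = $388,500.
Defendant is enrolled full-time in school (−30%): $388,500 × 0.7 = $271,950.
Offense committed while on probation or parole (+20%): $271,950 × 1.2 = $326,340.
No failures to appear in the past ten years (−15%): $326,340 × 0.85 = $277,389.
$277,389 is within the $525,000 maximum.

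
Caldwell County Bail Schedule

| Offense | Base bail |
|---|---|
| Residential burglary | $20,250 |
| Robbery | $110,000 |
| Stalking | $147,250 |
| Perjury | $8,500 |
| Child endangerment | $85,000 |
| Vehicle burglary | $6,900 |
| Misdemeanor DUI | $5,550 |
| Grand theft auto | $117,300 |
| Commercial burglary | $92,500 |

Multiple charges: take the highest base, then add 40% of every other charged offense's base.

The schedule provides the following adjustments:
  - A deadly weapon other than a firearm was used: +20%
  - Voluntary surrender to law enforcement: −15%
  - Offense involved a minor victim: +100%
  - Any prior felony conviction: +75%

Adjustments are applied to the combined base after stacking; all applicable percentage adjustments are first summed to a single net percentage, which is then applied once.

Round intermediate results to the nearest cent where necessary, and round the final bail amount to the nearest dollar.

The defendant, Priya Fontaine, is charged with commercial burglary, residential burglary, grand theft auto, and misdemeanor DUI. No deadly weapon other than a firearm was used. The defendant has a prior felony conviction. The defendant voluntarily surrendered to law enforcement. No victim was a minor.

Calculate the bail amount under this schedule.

Base amounts from the schedule: commercial burglary $92,500; residential burglary $20,250; grand theft auto $117,300; misdemeanor DUI $5,550.
Stacking rule: highest base plus 40% of each additional charge. Highest is grand theft auto at $117,300. Additional: $92,500 × 40% = $37,000; $20,250 × 40% = $8,100; $5,550 × 40% = $2,220. Combined base = $117,300 + $47,320 = $164,620.
Net percentage adjustment: −15% +75% = +60%. $164,620 × 1.6 = $263,392.

$263,392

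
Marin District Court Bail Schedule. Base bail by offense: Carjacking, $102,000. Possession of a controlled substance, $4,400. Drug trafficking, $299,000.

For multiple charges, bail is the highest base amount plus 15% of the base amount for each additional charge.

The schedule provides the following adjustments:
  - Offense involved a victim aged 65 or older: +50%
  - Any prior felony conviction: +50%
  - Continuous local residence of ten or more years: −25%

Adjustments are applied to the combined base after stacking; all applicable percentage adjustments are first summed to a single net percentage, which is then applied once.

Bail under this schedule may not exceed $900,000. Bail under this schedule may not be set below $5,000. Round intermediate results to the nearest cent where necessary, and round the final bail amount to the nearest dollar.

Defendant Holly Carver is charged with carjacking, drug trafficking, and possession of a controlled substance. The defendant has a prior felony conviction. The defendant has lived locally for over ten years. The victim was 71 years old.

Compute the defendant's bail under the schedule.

Base amounts from the schedule: carjacking $102,000; drug trafficking $299,000; possession of a controlled substance $4,400.
Stacking rule: highest base plus 15% of each additional charge. Highest is drug trafficking at $299,000. Additional: $102,000 × 15% = $15,300; $4,400 × 15% = $660. Combined base = $299,000 + $15,960 = $314,960.
Net percentage adjustment: +50% +50% −25% = +75%. $314,960 × 1.75 = $551,180.
$551,180 is within the $900,000 maximum.
$551,180 is at or above the $5,000 minimum.

$551,180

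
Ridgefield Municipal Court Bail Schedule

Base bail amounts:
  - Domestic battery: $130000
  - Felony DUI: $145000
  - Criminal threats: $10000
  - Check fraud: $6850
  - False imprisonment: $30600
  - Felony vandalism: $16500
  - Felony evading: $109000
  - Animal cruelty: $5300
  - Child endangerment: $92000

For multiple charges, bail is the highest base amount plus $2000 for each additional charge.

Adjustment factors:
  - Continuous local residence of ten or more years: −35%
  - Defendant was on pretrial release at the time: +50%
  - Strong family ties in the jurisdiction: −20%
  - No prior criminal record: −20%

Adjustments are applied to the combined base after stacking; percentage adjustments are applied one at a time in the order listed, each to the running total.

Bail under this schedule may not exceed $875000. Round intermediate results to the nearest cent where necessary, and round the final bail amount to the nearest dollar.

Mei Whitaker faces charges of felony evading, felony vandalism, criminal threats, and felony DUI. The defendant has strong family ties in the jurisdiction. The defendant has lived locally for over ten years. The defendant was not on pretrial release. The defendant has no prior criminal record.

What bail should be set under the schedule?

$62816

Base amounts from the schedule: felony evading $109000; felony vandalism $16500; criminal threats $10000; felony DUI $145000.
Stacking rule: highest base plus $2000 per additional charge. Highest is felony DUI at $145000; 3 additional charges → +$6000. Combined base = $151000.
Continuous local residence of ten or more years (−35%): $151000 × 0.65 = $98150.
Strong family ties in the jurisdiction (−20%): $98150 × 0.8 = $78520.
No prior criminal record (−20%): $78520 × 0.8 = $62816.
$62816 is within the $875000 maximum.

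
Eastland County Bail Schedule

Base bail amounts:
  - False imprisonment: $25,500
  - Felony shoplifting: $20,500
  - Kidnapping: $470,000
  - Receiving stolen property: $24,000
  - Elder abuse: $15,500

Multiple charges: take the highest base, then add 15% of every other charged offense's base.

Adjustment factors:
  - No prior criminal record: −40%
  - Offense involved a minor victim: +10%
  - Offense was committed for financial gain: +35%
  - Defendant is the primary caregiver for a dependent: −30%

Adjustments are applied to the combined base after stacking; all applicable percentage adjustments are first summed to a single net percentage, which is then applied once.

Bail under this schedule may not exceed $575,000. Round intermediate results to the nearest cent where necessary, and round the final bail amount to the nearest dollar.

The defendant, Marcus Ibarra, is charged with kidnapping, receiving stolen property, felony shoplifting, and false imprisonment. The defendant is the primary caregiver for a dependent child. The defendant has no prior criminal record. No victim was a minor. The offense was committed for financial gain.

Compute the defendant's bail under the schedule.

Base amounts from the schedule: kidnapping $470,000; receiving stolen property $24,000; felony shoplifting $20,500; false imprisonment $25,500.
Stacking rule: highest base plus 15% of each additional charge. Highest is kidnapping at $470,000. Additional: $24,000 × 15% = $3,600; $20,500 × 15% = $3,075; $25,500 × 15% = $3,825. Combined base = $470,000 + $10,500 = $480,500.
Net percentage adjustment: −40% +35% −30% = −35%. $480,500 × 0.65 = $312,325.
$312,325 is within the $575,000 maximum.

$312,325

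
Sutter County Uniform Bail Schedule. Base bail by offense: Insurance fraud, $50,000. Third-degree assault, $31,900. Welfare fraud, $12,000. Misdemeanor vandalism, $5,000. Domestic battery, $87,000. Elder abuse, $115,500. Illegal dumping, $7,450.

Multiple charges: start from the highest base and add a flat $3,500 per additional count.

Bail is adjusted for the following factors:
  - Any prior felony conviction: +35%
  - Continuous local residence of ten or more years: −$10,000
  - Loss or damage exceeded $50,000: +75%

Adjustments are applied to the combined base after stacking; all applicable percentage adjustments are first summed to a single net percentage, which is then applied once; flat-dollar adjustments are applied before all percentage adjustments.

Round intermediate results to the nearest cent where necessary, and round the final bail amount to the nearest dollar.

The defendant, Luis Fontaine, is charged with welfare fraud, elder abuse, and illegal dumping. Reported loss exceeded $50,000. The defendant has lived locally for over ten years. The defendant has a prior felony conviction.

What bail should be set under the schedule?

$236,250

Base amounts from the schedule: welfare fraud $12,000; elder abuse $115,500; illegal dumping $7,450.
Stacking rule: highest base plus $3,500 per additional charge. Highest is elder abuse at $115,500; 2 additional charges → +$7,000. Combined base = $122,500.
Continuous local residence of ten or more years (−$10,000 flat): $122,500 − $10,000 = $112,500.
Net percentage adjustment: +35% +75% = +110%. $112,500 × 2.1 = $236,250.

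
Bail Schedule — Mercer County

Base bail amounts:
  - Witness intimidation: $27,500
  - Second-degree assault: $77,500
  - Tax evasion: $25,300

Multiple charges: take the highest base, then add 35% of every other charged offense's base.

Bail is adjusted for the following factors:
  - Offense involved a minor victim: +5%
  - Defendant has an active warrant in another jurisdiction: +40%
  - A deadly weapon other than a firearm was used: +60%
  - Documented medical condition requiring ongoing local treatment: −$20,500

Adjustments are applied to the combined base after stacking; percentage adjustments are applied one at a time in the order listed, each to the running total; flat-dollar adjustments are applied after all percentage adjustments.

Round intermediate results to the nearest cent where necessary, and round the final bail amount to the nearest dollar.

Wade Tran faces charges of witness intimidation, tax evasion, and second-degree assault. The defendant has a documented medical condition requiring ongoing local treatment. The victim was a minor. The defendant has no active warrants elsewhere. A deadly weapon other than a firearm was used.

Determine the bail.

Base amounts from the schedule: witness intimidation $27,500; tax evasion $25,300; second-degree assault $77,500.
Stacking rule: highest base plus 35% of each additional charge. Highest is second-degree assault at $77,500. Additional: $27,500 × 35% = $9,625; $25,300 × 35% = $8,855. Combined base = $77,500 + $18,480 = $95,980.
Offense involved a minor victim (+5%): $95,980 × 1.05 = $100,779.
A deadly weapon other than a firearm was used (+60%): $100,779 × 1.6 = $161,246.40.
Documented medical condition requiring ongoing local treatment (−$20,500 flat): $161,246.40 − $20,500 = $140,746.40.
Rounded to the nearest dollar: $140,746.

$140,746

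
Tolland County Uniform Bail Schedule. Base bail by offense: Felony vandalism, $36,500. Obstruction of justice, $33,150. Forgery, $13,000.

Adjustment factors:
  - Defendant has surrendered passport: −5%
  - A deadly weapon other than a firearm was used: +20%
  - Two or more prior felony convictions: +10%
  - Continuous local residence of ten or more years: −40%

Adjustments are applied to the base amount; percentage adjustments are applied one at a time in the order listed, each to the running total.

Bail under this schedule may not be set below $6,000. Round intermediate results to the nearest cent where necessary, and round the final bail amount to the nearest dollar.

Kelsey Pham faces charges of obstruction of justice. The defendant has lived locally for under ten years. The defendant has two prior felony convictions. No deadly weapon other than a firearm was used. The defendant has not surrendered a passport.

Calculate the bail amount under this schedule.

Base amounts from the schedule: obstruction of justice $33,150.
Single charge. Combined base = $33,150.
Two or more prior felony convictions (+10%): $33,150 × 1.1 = $36,465.
$36,465 is at or above the $6,000 minimum.

$36,465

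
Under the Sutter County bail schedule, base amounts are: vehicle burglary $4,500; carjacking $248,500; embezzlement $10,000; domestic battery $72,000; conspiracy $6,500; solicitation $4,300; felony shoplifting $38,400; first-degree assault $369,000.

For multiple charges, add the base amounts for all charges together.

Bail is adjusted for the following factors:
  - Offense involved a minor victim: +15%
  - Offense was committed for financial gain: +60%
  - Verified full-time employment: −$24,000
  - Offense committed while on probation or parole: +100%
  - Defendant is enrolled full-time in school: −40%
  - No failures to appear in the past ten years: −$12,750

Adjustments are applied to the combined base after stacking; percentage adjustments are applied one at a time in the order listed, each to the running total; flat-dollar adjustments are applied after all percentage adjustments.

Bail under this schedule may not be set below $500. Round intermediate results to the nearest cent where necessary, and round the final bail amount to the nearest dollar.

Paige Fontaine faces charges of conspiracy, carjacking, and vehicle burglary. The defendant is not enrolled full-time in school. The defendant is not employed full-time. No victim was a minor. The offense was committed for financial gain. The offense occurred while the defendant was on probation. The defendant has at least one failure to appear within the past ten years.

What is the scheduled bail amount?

$830,400

Base amounts from the schedule: conspiracy $6,500; carjacking $248,500; vehicle burglary $4,500.
Stacking rule: sum of all bases. $6,500 + $248,500 + $4,500 = $259,500.
Offense was committed for financial gain (+60%): $259,500 × 1.6 = $415,200.
Offense committed while on probation or parole (+100%): $415,200 × 2 = $830,400.
$830,400 is at or above the $500 minimum.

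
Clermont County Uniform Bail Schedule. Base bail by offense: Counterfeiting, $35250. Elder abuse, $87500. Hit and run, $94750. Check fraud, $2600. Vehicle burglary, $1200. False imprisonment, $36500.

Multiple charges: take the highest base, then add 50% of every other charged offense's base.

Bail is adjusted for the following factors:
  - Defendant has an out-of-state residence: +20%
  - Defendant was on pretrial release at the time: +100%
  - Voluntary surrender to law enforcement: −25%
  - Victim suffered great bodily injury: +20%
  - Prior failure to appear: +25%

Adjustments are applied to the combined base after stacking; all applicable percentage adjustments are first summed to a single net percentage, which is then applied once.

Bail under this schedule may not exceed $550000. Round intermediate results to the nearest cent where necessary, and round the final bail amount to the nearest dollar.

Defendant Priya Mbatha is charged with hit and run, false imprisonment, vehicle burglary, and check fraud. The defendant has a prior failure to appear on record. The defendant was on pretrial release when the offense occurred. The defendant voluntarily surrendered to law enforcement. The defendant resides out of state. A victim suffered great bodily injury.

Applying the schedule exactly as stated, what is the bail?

$275760

Base amounts from the schedule: hit and run $94750; false imprisonment $36500; vehicle burglary $1200; check fraud $2600.
Stacking rule: highest base plus 50% of each additional charge. Highest is hit and run at $94750. Additional: $36500 × 50% = $18250; $1200 × 50% = $600; $2600 × 50% = $1300. Combined base = $94750 + $20150 = $114900.
Net percentage adjustment: +20% +100% −25% +20% +25% = +140%. $114900 × 2.4 = $275760.
$275760 is within the $550000 maximum.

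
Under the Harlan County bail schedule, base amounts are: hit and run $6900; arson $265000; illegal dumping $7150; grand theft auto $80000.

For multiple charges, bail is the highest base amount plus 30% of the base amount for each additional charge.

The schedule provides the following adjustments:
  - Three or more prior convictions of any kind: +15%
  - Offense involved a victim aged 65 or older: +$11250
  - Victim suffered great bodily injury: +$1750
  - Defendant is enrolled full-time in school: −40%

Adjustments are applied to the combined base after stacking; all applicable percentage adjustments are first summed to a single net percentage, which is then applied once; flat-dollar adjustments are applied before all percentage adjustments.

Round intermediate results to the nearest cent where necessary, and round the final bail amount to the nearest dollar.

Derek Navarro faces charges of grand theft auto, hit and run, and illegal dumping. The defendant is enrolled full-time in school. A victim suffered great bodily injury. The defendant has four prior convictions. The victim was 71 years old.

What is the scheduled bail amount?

$72911

Base amounts from the schedule: grand theft auto $80000; hit and run $6900; illegal dumping $7150.
Stacking rule: highest base plus 30% of each additional charge. Highest is grand theft auto at $80000. Additional: $6900 × 30% = $2070; $7150 × 30% = $2145. Combined base = $80000 + $4215 = $84215.
Offense involved a victim aged 65 or older (+$11250 flat): $84215 + $11250 = $95465.
Victim suffered great bodily injury (+$1750 flat): $95465 + $1750 = $97215.
Net percentage adjustment: +15% −40% = −25%. $97215 × 0.75 = $72911.25.
Rounded to the nearest dollar: $72911.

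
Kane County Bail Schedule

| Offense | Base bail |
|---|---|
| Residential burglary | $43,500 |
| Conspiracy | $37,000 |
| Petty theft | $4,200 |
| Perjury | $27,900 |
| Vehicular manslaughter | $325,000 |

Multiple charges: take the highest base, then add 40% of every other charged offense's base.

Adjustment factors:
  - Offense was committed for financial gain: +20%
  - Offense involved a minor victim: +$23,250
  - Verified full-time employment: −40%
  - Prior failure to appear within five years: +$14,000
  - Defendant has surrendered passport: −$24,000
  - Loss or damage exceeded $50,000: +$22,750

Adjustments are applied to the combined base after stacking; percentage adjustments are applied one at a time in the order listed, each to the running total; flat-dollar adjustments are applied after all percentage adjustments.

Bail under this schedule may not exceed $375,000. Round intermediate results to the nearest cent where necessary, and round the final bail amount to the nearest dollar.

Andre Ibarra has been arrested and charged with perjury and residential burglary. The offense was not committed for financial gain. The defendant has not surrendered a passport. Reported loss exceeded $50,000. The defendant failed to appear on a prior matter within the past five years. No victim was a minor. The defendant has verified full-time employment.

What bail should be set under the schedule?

Base amounts from the schedule: perjury $27,900; residential burglary $43,500.
Stacking rule: highest base plus 40% of each additional charge. Highest is residential burglary at $43,500. Additional: $27,900 × 40% = $11,160. Combined base = $43,500 + $11,160 = $54,660.
Verified full-time employment (−40%): $54,660 × 0.6 = $32,796.
Prior failure to appear within five years (+$14,000 flat): $32,796 + $14,000 = $46,796.
Loss or damage exceeded $50,000 (+$22,750 flat): $46,796 + $22,750 = $69,546.
$69,546 is within the $375,000 maximum.

$69,546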